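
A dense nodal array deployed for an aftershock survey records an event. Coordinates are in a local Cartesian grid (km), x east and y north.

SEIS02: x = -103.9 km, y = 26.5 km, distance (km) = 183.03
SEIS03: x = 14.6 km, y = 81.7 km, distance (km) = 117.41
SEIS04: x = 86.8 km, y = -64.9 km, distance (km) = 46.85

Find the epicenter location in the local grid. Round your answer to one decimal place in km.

73.1 km east, -20.1 km north

Circle about each station: (x + 103.9)² + (y − 26.5)² = 183.03²; (x − 14.6)² + (y − 81.7)² = 117.41²; (x − 86.8)² + (y + 64.9)² = 46.85².
Subtracting the SEIS02 equation from the SEIS03 and SEIS04 equations removes the quadratic terms:
237.0 x + 110.4 y = 15105.46
381.4 x − 182.8 y = 31553.85
Solving the 2×2 system: x ≈ 73.1, y ≈ -20.1 km.
Check against SEIS02 (with the unrounded x, y): √((x + 103.9)²+(y − 26.5)²) = 183.03 ≈ 183.03 km. ✓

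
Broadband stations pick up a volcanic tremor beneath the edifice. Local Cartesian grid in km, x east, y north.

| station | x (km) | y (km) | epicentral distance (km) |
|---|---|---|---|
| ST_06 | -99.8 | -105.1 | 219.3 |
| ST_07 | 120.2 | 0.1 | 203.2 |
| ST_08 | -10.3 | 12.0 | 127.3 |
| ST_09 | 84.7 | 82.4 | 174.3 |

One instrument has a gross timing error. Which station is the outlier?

ST_07

Solve using three stations at a time. Using ST_06, ST_08, ST_09 (subtract circle equations pairwise → linear system) gives (x, y) ≈ (-86.8, 113.9).
Distances from that point to each station vs reported:
  ST_06: calculated 219.4 vs reported 219.3 → residual 0.1 km
  ST_07: calculated 236.2 vs reported 203.2 → residual 33.0 km
  ST_08: calculated 127.4 vs reported 127.3 → residual 0.1 km
  ST_09: calculated 174.4 vs reported 174.3 → residual 0.1 km
ST_06, ST_08, ST_09 are mutually consistent (residuals ≈ 0); ST_07 is off by 33.0 km.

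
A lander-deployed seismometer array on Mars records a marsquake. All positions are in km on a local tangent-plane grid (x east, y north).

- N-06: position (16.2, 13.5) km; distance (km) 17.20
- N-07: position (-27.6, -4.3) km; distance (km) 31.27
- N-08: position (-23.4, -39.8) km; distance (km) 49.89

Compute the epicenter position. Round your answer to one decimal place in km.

Circle about each station: (x − 16.2)² + (y − 13.5)² = 17.20²; (x + 27.6)² + (y + 4.3)² = 31.27²; (x + 23.4)² + (y + 39.8)² = 49.89².
Subtracting the N-06 equation from the N-07 and N-08 equations removes the quadratic terms:
-87.6 x − 35.6 y = -346.41
-79.2 x − 106.6 y = -506.26
Solving the 2×2 system: x ≈ 2.9, y ≈ 2.6 km.

x ≈ 2.9 km, y ≈ 2.6 km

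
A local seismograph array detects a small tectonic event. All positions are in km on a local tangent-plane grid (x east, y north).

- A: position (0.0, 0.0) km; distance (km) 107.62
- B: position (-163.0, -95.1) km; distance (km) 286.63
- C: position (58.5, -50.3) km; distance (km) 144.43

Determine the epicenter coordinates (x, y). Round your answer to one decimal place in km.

(52.4, 94.0)

Circle about each station: x² + y² = 107.62²; (x + 163.0)² + (y + 95.1)² = 286.63²; (x − 58.5)² + (y + 50.3)² = 144.43².
Subtracting pairs of circle equations eliminates x²+y² and gives linear equations (the radical axes):
-326.0 x − 190.2 y = -34961.68
117.0 x − 100.6 y = -3325.62
Solving the 2×2 system: x ≈ 52.4, y ≈ 94.0 km.
Check against A (with the unrounded x, y): √(x²+y²) = 107.62 ≈ 107.62 km. ✓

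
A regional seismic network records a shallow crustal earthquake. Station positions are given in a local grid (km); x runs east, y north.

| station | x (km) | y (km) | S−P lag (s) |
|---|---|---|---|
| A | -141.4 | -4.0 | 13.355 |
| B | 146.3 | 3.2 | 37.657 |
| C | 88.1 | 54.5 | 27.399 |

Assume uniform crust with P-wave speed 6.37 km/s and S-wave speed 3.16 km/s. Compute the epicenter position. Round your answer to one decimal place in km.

(-83.7, 56.7)

Distance from S−P lag: d = Δt · v_P v_S / (v_P − v_S) = Δt · (6.37·3.16)/(6.37−3.16) ≈ 6.2708·Δt.
So d_A = 83.75, d_B = 236.14, d_C = 171.81 km.
Circle about each station: (x + 141.4)² + (y + 4.0)² = 83.75²; (x − 146.3)² + (y − 3.2)² = 236.14²; (x − 88.1)² + (y − 54.5)² = 171.81².
Subtracting pairs of circle equations eliminates x²+y² and gives linear equations (the radical axes):
575.4 x + 14.4 y = -47344.07
459.0 x + 117.0 y = -31782.71
Solving the 2×2 system: x ≈ -83.7, y ≈ 56.7 km.
Check against A (with the unrounded x, y): √((x + 141.4)²+(y + 4.0)²) = 83.76 ≈ 83.75 km. ✓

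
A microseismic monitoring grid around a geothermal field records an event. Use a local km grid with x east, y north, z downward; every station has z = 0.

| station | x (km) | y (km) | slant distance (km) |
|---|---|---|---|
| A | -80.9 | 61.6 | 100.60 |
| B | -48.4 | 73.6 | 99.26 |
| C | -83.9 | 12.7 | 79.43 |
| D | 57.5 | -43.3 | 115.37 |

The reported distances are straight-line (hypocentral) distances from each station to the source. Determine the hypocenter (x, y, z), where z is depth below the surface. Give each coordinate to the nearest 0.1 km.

Each station gives a sphere (x−x_i)² + (y−y_i)² + z² = d_i² (stations at z=0).
Subtracting the A sphere from B and C: z² cancels, leaving linear equations in x and y:
65.0 x + 24.0 y = -2312.04
-6.0 x − 97.8 y = 672.37
Solving: x ≈ -33.797, y ≈ -4.801 km (keep extra digits for the depth step; rounded: -33.8, -4.8).
Then from the A sphere: z² = 100.60² − (x + 80.9)² − (y − 61.6)² with x = -33.797, y = -4.801, so z ≈ 59.098 ≈ 59.1 km.
Check against D (with the unrounded solution): distance 115.37 ≈ 115.37 km. ✓

x ≈ -33.8 km, y ≈ -4.8 km, depth ≈ 59.1 km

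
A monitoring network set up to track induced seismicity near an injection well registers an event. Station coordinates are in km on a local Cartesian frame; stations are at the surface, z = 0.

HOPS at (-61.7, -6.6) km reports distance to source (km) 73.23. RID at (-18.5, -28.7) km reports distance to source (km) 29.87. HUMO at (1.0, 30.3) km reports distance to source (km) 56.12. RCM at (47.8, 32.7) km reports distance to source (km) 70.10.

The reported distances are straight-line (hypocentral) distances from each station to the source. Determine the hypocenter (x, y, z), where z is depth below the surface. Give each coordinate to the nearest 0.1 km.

(8.4, -24.0, 12.1)

Each station gives a sphere (x−x_i)² + (y−y_i)² + z² = d_i² (stations at z=0).
Subtracting the HOPS sphere from RID and HUMO: z² cancels, leaving linear equations in x and y:
86.4 x − 44.2 y = 1785.91
125.4 x + 73.8 y = -718.18
Solving: x ≈ 8.395, y ≈ -23.996 km (keep extra digits for the depth step; rounded: 8.4, -24.0).
Then from the HOPS sphere: z² = 73.23² − (x + 61.7)² − (y + 6.6)² with x = 8.395, y = -23.996, so z ≈ 12.112 ≈ 12.1 km.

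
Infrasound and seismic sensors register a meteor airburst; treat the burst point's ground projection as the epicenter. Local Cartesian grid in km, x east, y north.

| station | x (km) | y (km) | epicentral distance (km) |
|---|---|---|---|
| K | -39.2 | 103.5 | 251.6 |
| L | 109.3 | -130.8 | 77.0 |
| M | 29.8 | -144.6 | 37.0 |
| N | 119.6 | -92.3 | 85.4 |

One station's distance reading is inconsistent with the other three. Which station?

K

Solve using three stations at a time. Using L, M, N (subtract circle equations pairwise → linear system) gives (x, y) ≈ (35.8, -108.2).
Distances from that point to each station vs reported:
  K: calculated 224.6 vs reported 251.6 → residual 27.0 km
  L: calculated 76.9 vs reported 77.0 → residual 0.1 km
  M: calculated 36.9 vs reported 37.0 → residual 0.1 km
  N: calculated 85.3 vs reported 85.4 → residual 0.1 km
L, M, N are mutually consistent (residuals ≈ 0); K is off by 27.0 km.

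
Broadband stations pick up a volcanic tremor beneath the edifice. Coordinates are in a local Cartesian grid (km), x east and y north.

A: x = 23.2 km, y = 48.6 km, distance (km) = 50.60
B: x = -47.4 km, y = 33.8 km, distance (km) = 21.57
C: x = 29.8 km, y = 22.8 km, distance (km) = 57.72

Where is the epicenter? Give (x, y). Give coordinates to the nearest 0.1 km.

(-26.1, 37.2)

Circle about each station: (x − 23.2)² + (y − 48.6)² = 50.60²; (x + 47.4)² + (y − 33.8)² = 21.57²; (x − 29.8)² + (y − 22.8)² = 57.72².
Subtracting the A equation from the B and C equations removes the quadratic terms:
-141.2 x − 29.6 y = 2584.10
13.2 x − 51.6 y = -2263.56
Solving the 2×2 system: x ≈ -26.1, y ≈ 37.2 km.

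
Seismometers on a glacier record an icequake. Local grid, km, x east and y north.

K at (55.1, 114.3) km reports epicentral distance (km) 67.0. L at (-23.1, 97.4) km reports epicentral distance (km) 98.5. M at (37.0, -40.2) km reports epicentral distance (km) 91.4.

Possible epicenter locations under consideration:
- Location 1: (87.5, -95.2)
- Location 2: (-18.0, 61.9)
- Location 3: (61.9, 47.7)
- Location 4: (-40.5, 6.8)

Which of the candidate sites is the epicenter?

Location 3

For each candidate, compare |candidate − station| to the reported distance:
Location 1: residuals K 145.0, L 123.6, M 16.7 → max 145.0 km
Location 2: residuals K 22.9, L 62.6, M 24.6 → max 62.6 km
Location 3: residuals K 0.1, L 0.0, M 0.0 → max 0.1 km
Location 4: residuals K 76.9, L 6.2, M 0.8 → max 76.9 km
Only Location 3 has all residuals ≈ 0.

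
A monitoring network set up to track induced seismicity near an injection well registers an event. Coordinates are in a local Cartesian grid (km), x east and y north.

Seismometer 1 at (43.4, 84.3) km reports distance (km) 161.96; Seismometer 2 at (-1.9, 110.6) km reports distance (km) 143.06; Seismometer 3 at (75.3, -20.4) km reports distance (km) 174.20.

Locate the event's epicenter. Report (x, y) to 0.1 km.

Circle about each station: (x − 43.4)² + (y − 84.3)² = 161.96²; (x + 1.9)² + (y − 110.6)² = 143.06²; (x − 75.3)² + (y + 20.4)² = 174.20².
Subtracting pairs of circle equations eliminates x²+y² and gives linear equations (the radical axes):
-90.6 x + 52.6 y = 9010.80
63.8 x − 209.4 y = -7018.40
Solving the 2×2 system: x ≈ -97.2, y ≈ 3.9 km.
Check against Seismometer 1 (with the unrounded x, y): √((x − 43.4)²+(y − 84.3)²) = 161.95 ≈ 161.96 km. ✓

x ≈ -97.2 km, y ≈ 3.9 km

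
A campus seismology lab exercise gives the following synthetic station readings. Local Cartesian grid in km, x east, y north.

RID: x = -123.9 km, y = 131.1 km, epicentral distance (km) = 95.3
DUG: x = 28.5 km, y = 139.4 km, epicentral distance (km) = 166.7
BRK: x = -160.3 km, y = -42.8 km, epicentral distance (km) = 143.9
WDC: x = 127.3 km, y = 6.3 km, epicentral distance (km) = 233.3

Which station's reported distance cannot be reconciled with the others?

BRK

Solve using three stations at a time. Using RID, DUG, WDC (subtract circle equations pairwise → linear system) gives (x, y) ≈ (-103.8, 38.1).
Distances from that point to each station vs reported:
  RID: calculated 95.2 vs reported 95.3 → residual 0.1 km
  DUG: calculated 166.6 vs reported 166.7 → residual 0.1 km
  BRK: calculated 98.7 vs reported 143.9 → residual 45.2 km
  WDC: calculated 233.3 vs reported 233.3 → residual 0.0 km
RID, DUG, WDC are mutually consistent (residuals ≈ 0); BRK is off by 45.2 km.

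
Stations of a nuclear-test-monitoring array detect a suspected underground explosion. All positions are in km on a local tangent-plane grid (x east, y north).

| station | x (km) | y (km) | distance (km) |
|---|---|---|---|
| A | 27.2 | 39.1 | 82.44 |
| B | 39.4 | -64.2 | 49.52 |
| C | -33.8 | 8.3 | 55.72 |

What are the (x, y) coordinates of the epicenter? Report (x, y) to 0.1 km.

Circle about each station: (x − 27.2)² + (y − 39.1)² = 82.44²; (x − 39.4)² + (y + 64.2)² = 49.52²; (x + 33.8)² + (y − 8.3)² = 55.72².
Subtracting pairs of circle equations eliminates x²+y² and gives linear equations (the radical axes):
24.4 x − 206.6 y = 7749.47
-122.0 x − 61.6 y = 2634.32
Solving the 2×2 system: x ≈ -2.5, y ≈ -37.8 km.

-2.5 km east, -37.8 km north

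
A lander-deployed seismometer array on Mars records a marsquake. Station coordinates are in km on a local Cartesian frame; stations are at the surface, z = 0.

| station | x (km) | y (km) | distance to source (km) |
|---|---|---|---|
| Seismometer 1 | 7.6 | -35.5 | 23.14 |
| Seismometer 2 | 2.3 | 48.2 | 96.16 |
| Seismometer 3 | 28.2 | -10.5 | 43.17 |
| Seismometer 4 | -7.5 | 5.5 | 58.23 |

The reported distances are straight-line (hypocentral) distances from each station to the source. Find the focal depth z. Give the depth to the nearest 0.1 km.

20.4 km

Each station gives a sphere (x−x_i)² + (y−y_i)² + z² = d_i² (stations at z=0).
Subtracting the Seismometer 1 sphere from Seismometer 2 and Seismometer 3: z² cancels, leaving linear equations in x and y:
-10.6 x + 167.4 y = -7700.77
41.2 x + 50.0 y = -1740.71
Solving: x ≈ 12.609, y ≈ -45.204 km (keep extra digits for the depth step; rounded: 12.6, -45.2).
Then from the Seismometer 1 sphere: z² = 23.14² − (x − 7.6)² − (y + 35.5)² with x = 12.609, y = -45.204, so z ≈ 20.401 ≈ 20.4 km.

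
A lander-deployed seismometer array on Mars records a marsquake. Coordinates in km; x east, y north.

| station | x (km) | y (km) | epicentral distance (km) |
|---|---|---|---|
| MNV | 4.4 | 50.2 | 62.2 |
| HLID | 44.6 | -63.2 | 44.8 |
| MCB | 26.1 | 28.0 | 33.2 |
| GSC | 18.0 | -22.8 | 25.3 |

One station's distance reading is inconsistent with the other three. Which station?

HLID

Solve using three stations at a time. Using MNV, MCB, GSC (subtract circle equations pairwise → linear system) gives (x, y) ≈ (34.9, -4.0).
Distances from that point to each station vs reported:
  MNV: calculated 62.2 vs reported 62.2 → residual 0.0 km
  HLID: calculated 60.0 vs reported 44.8 → residual 15.2 km
  MCB: calculated 33.2 vs reported 33.2 → residual 0.0 km
  GSC: calculated 25.3 vs reported 25.3 → residual 0.0 km
MNV, MCB, GSC are mutually consistent (residuals ≈ 0); HLID is off by 15.2 km.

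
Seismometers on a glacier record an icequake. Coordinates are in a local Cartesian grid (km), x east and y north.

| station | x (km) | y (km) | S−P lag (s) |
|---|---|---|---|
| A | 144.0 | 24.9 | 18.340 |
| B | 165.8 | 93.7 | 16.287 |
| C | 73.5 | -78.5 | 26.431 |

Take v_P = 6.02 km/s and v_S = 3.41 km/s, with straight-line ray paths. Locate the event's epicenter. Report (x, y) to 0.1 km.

Distance from S−P lag: d = Δt · v_P v_S / (v_P − v_S) = Δt · (6.02·3.41)/(6.02−3.41) ≈ 7.8652·Δt.
So d_A = 144.25, d_B = 128.10, d_C = 207.89 km.
Circle about each station: (x − 144.0)² + (y − 24.9)² = 144.25²; (x − 165.8)² + (y − 93.7)² = 128.10²; (x − 73.5)² + (y + 78.5)² = 207.89².
Subtracting pairs of circle equations eliminates x²+y² and gives linear equations (the radical axes):
43.6 x + 137.6 y = 19311.77
-141.0 x − 206.8 y = -32201.70
Solving the 2×2 system: x ≈ 42.1, y ≈ 127.0 km.
Check against A (with the unrounded x, y): √((x − 144.0)²+(y − 24.9)²) = 144.25 ≈ 144.25 km. ✓

42.1 km east, 127.0 km north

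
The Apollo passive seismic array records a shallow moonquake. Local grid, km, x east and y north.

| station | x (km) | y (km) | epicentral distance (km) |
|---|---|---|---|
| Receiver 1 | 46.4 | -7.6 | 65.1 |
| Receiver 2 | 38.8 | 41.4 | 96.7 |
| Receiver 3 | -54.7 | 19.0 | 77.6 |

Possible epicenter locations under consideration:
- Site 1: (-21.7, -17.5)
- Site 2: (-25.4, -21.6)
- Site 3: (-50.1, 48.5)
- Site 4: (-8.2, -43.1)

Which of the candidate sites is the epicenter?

For each candidate, compare |candidate − station| to the reported distance:
Site 1: residuals Receiver 1 3.7, Receiver 2 12.3, Receiver 3 28.4 → max 28.4 km
Site 2: residuals Receiver 1 8.1, Receiver 2 6.8, Receiver 3 27.5 → max 27.5 km
Site 3: residuals Receiver 1 46.5, Receiver 2 7.5, Receiver 3 47.7 → max 47.7 km
Site 4: residuals Receiver 1 0.0, Receiver 2 0.0, Receiver 3 0.0 → max 0.0 km
Only Site 4 has all residuals ≈ 0.

Site 4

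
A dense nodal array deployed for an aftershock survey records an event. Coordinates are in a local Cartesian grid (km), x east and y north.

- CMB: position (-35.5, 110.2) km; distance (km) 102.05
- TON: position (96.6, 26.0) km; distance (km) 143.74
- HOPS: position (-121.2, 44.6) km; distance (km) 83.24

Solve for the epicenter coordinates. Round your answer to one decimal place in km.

(-46.1, 8.7)

Circle about each station: (x + 35.5)² + (y − 110.2)² = 102.05²; (x − 96.6)² + (y − 26.0)² = 143.74²; (x + 121.2)² + (y − 44.6)² = 83.24².
Subtracting pairs of circle equations eliminates x²+y² and gives linear equations (the radical axes):
264.2 x − 168.4 y = -13643.72
-171.4 x − 131.2 y = 6759.61
Solving the 2×2 system: x ≈ -46.1, y ≈ 8.7 km.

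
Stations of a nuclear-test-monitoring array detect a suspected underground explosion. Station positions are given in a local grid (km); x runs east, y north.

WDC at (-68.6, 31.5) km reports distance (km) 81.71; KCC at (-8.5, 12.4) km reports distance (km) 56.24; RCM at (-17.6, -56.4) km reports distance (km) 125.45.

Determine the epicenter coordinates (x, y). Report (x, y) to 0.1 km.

Circle about each station: (x + 68.6)² + (y − 31.5)² = 81.71²; (x + 8.5)² + (y − 12.4)² = 56.24²; (x + 17.6)² + (y + 56.4)² = 125.45².
Subtracting the WDC equation from the KCC and RCM equations removes the quadratic terms:
120.2 x − 38.2 y = -1958.61
102.0 x − 175.8 y = -11268.67
Solving the 2×2 system: x ≈ 5.0, y ≈ 67.0 km.

(5.0, 67.0)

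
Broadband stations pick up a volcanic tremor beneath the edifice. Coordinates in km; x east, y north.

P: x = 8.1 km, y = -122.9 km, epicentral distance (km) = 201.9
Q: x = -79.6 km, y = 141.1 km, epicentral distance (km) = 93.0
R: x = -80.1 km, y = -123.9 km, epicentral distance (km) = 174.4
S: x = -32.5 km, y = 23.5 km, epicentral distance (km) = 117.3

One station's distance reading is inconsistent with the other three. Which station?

Solve using three stations at a time. Using P, Q, R (subtract circle equations pairwise → linear system) gives (x, y) ≈ (-96.6, 49.7).
Distances from that point to each station vs reported:
  P: calculated 201.9 vs reported 201.9 → residual 0.0 km
  Q: calculated 93.0 vs reported 93.0 → residual 0.0 km
  R: calculated 174.4 vs reported 174.4 → residual 0.0 km
  S: calculated 69.3 vs reported 117.3 → residual 48.0 km
P, Q, R are mutually consistent (residuals ≈ 0); S is off by 48.0 km.

S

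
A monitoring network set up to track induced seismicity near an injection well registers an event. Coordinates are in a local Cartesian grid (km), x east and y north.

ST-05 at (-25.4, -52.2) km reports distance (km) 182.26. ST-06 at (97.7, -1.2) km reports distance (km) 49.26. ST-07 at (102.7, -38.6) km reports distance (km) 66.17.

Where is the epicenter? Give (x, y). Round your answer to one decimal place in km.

145.1 km east, 12.2 km north

Circle about each station: (x + 25.4)² + (y + 52.2)² = 182.26²; (x − 97.7)² + (y + 1.2)² = 49.26²; (x − 102.7)² + (y + 38.6)² = 66.17².
Subtracting the ST-05 equation from the ST-06 and ST-07 equations removes the quadratic terms:
246.2 x + 102.0 y = 36968.89
256.2 x + 27.2 y = 37507.49
Solving the 2×2 system: x ≈ 145.1, y ≈ 12.2 km.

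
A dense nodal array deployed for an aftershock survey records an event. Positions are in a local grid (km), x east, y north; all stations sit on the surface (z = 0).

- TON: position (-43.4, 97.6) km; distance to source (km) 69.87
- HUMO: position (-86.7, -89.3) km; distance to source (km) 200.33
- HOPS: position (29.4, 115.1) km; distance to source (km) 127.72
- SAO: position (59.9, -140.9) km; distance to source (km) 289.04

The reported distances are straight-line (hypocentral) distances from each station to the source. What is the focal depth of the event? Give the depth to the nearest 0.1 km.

Each station gives a sphere (x−x_i)² + (y−y_i)² + z² = d_i² (stations at z=0).
Subtracting the TON sphere from HUMO and HOPS: z² cancels, leaving linear equations in x and y:
-86.6 x − 373.8 y = -31168.23
145.6 x + 35.0 y = -8727.53
Solving: x ≈ -84.703, y ≈ 103.006 km (keep extra digits for the depth step; rounded: -84.7, 103.0).
Then from the TON sphere: z² = 69.87² − (x + 43.4)² − (y − 97.6)² with x = -84.703, y = 103.006, so z ≈ 56.095 ≈ 56.1 km.

z ≈ 56.1 km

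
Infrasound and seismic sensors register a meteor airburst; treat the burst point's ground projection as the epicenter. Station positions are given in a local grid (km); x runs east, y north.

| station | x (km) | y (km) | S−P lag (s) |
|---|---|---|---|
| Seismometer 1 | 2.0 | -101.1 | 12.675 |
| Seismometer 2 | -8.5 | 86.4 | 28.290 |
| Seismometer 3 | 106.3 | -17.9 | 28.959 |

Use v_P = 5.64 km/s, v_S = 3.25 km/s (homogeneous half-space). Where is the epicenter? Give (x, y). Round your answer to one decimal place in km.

Distance from S−P lag: d = Δt · v_P v_S / (v_P − v_S) = Δt · (5.64·3.25)/(5.64−3.25) ≈ 7.6695·Δt.
So d_Seismometer 1 = 97.21, d_Seismometer 2 = 216.97, d_Seismometer 3 = 222.10 km.
Circle about each station: (x − 2.0)² + (y + 101.1)² = 97.21²; (x + 8.5)² + (y − 86.4)² = 216.97²; (x − 106.3)² + (y + 17.9)² = 222.10².
Subtracting the Seismometer 1 equation from the Seismometer 2 and Seismometer 3 equations removes the quadratic terms:
-21.0 x + 375.0 y = -40314.20
208.6 x + 166.4 y = -38483.74
Solving the 2×2 system: x ≈ -94.5, y ≈ -112.8 km.

x ≈ -94.5 km, y ≈ -112.8 km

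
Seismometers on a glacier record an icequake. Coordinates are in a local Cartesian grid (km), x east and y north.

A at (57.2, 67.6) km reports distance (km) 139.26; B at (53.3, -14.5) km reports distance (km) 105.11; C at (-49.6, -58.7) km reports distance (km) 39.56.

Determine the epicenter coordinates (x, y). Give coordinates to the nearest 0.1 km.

x ≈ -51.7 km, y ≈ -19.2 km

Circle about each station: (x − 57.2)² + (y − 67.6)² = 139.26²; (x − 53.3)² + (y + 14.5)² = 105.11²; (x + 49.6)² + (y + 58.7)² = 39.56².
Subtracting the A equation from the B and C equations removes the quadratic terms:
-7.8 x − 164.2 y = 3554.78
-213.6 x − 252.6 y = 15892.60
Solving the 2×2 system: x ≈ -51.7, y ≈ -19.2 km.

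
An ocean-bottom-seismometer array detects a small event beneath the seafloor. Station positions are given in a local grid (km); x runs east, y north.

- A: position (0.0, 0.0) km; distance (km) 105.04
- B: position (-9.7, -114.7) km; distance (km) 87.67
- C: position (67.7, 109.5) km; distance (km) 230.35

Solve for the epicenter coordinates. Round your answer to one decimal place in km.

Circle about each station: x² + y² = 105.04²; (x + 9.7)² + (y + 114.7)² = 87.67²; (x − 67.7)² + (y − 109.5)² = 230.35².
Subtracting the A equation from the B and C equations removes the quadratic terms:
-19.4 x − 229.4 y = 16597.55
135.4 x + 219.0 y = -25454.18
Solving the 2×2 system: x ≈ -82.2, y ≈ -65.4 km.
Check against A (with the unrounded x, y): √(x²+y²) = 105.05 ≈ 105.04 km. ✓

x ≈ -82.2 km, y ≈ -65.4 km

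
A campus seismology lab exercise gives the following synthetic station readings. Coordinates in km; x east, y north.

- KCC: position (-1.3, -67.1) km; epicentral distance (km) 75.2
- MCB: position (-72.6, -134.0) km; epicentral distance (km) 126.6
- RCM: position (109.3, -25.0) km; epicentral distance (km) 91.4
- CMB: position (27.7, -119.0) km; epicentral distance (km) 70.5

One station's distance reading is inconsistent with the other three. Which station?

Solve using three stations at a time. Using MCB, RCM, CMB (subtract circle equations pairwise → linear system) gives (x, y) ≈ (21.1, -48.8).
Distances from that point to each station vs reported:
  KCC: calculated 28.9 vs reported 75.2 → residual 46.3 km
  MCB: calculated 126.6 vs reported 126.6 → residual 0.0 km
  RCM: calculated 91.4 vs reported 91.4 → residual 0.0 km
  CMB: calculated 70.5 vs reported 70.5 → residual 0.0 km
MCB, RCM, CMB are mutually consistent (residuals ≈ 0); KCC is off by 46.3 km.

KCC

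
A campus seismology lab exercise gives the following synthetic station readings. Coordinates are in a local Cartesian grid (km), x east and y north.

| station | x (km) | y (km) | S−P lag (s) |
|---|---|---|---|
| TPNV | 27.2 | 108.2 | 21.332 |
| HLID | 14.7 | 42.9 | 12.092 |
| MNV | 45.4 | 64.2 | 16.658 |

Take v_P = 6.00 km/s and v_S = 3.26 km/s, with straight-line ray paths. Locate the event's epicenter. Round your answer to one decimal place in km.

-15.4 km east, -38.0 km north

Distance from S−P lag: d = Δt · v_P v_S / (v_P − v_S) = Δt · (6.00·3.26)/(6.00−3.26) ≈ 7.1387·Δt.
So d_TPNV = 152.28, d_HLID = 86.32, d_MNV = 118.92 km.
Circle about each station: (x − 27.2)² + (y − 108.2)² = 152.28²; (x − 14.7)² + (y − 42.9)² = 86.32²; (x − 45.4)² + (y − 64.2)² = 118.92².
Subtracting the TPNV equation from the HLID and MNV equations removes the quadratic terms:
-25.0 x − 130.6 y = 5347.48
36.4 x − 88.0 y = 2782.95
Solving the 2×2 system: x ≈ -15.4, y ≈ -38.0 km.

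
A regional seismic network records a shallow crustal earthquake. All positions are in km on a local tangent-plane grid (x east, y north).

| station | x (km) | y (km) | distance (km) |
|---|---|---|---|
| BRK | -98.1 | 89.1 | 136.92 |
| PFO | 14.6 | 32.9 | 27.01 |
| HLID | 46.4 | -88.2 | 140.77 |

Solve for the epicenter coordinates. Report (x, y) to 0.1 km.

Circle about each station: (x + 98.1)² + (y − 89.1)² = 136.92²; (x − 14.6)² + (y − 32.9)² = 27.01²; (x − 46.4)² + (y + 88.2)² = 140.77².
Subtracting the BRK equation from the PFO and HLID equations removes the quadratic terms:
225.4 x − 112.4 y = 1750.70
289.0 x − 354.6 y = -8699.33
Solving the 2×2 system: x ≈ 33.7, y ≈ 52.0 km.
Check against BRK (with the unrounded x, y): √((x + 98.1)²+(y − 89.1)²) = 136.92 ≈ 136.92 km. ✓

33.7 km east, 52.0 km north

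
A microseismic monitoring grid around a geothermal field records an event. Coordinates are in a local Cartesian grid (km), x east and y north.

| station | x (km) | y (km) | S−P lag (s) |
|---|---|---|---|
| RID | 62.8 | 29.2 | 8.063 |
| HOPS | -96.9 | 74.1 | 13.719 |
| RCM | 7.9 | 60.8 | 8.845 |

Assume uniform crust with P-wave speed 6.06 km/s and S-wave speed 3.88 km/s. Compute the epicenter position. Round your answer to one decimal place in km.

Distance from S−P lag: d = Δt · v_P v_S / (v_P − v_S) = Δt · (6.06·3.88)/(6.06−3.88) ≈ 10.7857·Δt.
So d_RID = 86.97, d_HOPS = 147.97, d_RCM = 95.40 km.
Circle about each station: (x − 62.8)² + (y − 29.2)² = 86.97²; (x + 96.9)² + (y − 74.1)² = 147.97²; (x − 7.9)² + (y − 60.8)² = 95.40².
Subtracting the RID equation from the HOPS and RCM equations removes the quadratic terms:
-319.4 x + 89.8 y = -4247.40
-109.8 x + 63.2 y = -2574.81
Solving the 2×2 system: x ≈ 3.6, y ≈ -34.5 km.
Check against RID (with the unrounded x, y): √((x − 62.8)²+(y − 29.2)²) = 86.94 ≈ 86.97 km. ✓

3.6 km east, -34.5 km north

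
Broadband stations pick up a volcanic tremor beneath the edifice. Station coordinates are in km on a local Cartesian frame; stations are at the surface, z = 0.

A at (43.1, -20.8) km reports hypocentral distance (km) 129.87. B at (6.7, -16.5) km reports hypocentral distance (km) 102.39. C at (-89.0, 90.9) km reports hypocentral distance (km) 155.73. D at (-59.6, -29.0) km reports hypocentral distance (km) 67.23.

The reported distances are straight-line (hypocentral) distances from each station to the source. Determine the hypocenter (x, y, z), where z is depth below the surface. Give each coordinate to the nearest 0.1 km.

(-66.4, -49.4, 63.7)

Each station gives a sphere (x−x_i)² + (y−y_i)² + z² = d_i² (stations at z=0).
Subtracting the A sphere from B and C: z² cancels, leaving linear equations in x and y:
-72.8 x + 8.6 y = 4409.39
-264.2 x + 223.4 y = 6507.94
Solving: x ≈ -66.404, y ≈ -49.401 km (keep extra digits for the depth step; rounded: -66.4, -49.4).
Then from the A sphere: z² = 129.87² − (x − 43.1)² − (y + 20.8)² with x = -66.404, y = -49.401, so z ≈ 63.695 ≈ 63.7 km.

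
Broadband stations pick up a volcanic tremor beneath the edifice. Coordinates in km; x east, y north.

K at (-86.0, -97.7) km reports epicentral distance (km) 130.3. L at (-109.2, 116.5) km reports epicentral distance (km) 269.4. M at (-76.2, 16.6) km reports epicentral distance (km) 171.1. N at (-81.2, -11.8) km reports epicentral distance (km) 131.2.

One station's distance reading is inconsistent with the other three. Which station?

N

Solve using three stations at a time. Using K, L, M (subtract circle equations pairwise → linear system) gives (x, y) ≈ (43.9, -105.1).
Distances from that point to each station vs reported:
  K: calculated 130.1 vs reported 130.3 → residual 0.2 km
  L: calculated 269.3 vs reported 269.4 → residual 0.1 km
  M: calculated 170.9 vs reported 171.1 → residual 0.2 km
  N: calculated 156.0 vs reported 131.2 → residual 24.8 km
K, L, M are mutually consistent (residuals ≈ 0); N is off by 24.8 km.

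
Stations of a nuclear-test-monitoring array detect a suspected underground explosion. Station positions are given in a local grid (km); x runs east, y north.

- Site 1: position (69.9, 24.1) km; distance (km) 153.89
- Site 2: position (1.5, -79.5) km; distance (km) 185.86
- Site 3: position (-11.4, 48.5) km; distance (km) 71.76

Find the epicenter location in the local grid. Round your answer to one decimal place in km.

Circle about each station: (x − 69.9)² + (y − 24.1)² = 153.89²; (x − 1.5)² + (y + 79.5)² = 185.86²; (x + 11.4)² + (y − 48.5)² = 71.76².
Subtracting the Site 1 equation from the Site 2 and Site 3 equations removes the quadratic terms:
-136.8 x − 207.2 y = -10006.13
-162.6 x + 48.8 y = 15548.02
Solving the 2×2 system: x ≈ -67.7, y ≈ 93.0 km.

(-67.7, 93.0)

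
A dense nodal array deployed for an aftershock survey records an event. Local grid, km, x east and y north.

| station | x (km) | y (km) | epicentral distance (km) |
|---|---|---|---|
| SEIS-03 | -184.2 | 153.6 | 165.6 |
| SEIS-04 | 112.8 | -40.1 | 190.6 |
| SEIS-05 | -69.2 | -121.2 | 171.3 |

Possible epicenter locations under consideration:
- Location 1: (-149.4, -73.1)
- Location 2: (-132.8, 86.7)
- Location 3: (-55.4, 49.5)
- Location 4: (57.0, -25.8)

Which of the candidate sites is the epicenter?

For each candidate, compare |candidate − station| to the reported distance:
Location 1: residuals SEIS-03 63.8, SEIS-04 73.7, SEIS-05 77.8 → max 77.8 km
Location 2: residuals SEIS-03 81.2, SEIS-04 85.8, SEIS-05 46.1 → max 85.8 km
Location 3: residuals SEIS-03 0.0, SEIS-04 0.0, SEIS-05 0.0 → max 0.0 km
Location 4: residuals SEIS-03 135.0, SEIS-04 133.0, SEIS-05 13.1 → max 135.0 km
Only Location 3 has all residuals ≈ 0.

Location 3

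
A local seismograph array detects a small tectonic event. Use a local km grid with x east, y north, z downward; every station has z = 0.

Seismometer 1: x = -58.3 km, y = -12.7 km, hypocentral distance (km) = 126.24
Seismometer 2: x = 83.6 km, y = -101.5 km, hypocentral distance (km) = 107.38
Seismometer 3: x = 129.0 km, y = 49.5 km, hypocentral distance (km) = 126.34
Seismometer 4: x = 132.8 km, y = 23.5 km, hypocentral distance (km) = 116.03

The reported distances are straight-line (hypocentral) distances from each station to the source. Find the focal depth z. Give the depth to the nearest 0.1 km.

Each station gives a sphere (x−x_i)² + (y−y_i)² + z² = d_i² (stations at z=0).
Subtracting the Seismometer 1 sphere from Seismometer 2 and Seismometer 3: z² cancels, leaving linear equations in x and y:
283.8 x − 177.6 y = 18137.10
374.6 x + 124.4 y = 15505.81
Solving: x ≈ 49.199, y ≈ -23.505 km (keep extra digits for the depth step; rounded: 49.2, -23.5).
Then from the Seismometer 1 sphere: z² = 126.24² − (x + 58.3)² − (y + 12.7)² with x = 49.199, y = -23.505, so z ≈ 65.297 ≈ 65.3 km.

depth ≈ 65.3 km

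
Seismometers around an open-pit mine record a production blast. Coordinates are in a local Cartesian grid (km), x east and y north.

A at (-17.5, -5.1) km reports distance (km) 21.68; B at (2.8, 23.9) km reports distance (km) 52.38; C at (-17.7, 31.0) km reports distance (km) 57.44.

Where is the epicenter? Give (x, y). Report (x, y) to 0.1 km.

Circle about each station: (x + 17.5)² + (y + 5.1)² = 21.68²; (x − 2.8)² + (y − 23.9)² = 52.38²; (x + 17.7)² + (y − 31.0)² = 57.44².
Subtracting the A equation from the B and C equations removes the quadratic terms:
40.6 x + 58.0 y = -2026.85
-0.4 x + 72.2 y = -1887.30
Solving the 2×2 system: x ≈ -12.5, y ≈ -26.2 km.

(-12.5, -26.2)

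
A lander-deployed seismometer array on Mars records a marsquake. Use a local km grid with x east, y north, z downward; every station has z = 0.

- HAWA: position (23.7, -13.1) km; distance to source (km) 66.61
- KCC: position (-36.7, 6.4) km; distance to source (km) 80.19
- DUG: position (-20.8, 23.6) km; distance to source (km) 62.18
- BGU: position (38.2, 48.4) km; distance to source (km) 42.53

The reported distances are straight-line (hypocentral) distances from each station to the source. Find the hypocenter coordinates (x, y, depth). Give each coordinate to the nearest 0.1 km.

Each station gives a sphere (x−x_i)² + (y−y_i)² + z² = d_i² (stations at z=0).
Subtracting the HAWA sphere from KCC and DUG: z² cancels, leaving linear equations in x and y:
-120.8 x + 39.0 y = -1338.99
-89.0 x + 73.4 y = 826.84
Solving: x ≈ 24.191, y ≈ 40.597 km (keep extra digits for the depth step; rounded: 24.2, 40.6).
Then from the HAWA sphere: z² = 66.61² − (x − 23.7)² − (y + 13.1)² with x = 24.191, y = 40.597, so z ≈ 39.412 ≈ 39.4 km.

x ≈ 24.2 km, y ≈ 40.6 km, depth ≈ 39.4 km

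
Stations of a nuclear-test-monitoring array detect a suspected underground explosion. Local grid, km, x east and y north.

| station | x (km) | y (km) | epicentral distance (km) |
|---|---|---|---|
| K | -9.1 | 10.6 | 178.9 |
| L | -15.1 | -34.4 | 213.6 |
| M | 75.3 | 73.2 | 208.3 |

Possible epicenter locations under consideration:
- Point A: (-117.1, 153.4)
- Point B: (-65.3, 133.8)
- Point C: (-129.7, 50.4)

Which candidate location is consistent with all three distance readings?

Point A

For each candidate, compare |candidate − station| to the reported distance:
Point A: residuals K 0.1, L 0.1, M 0.1 → max 0.1 km
Point B: residuals K 43.5, L 38.1, M 55.2 → max 55.2 km
Point C: residuals K 51.9, L 71.0, M 2.0 → max 71.0 km
Only Point A has all residuals ≈ 0.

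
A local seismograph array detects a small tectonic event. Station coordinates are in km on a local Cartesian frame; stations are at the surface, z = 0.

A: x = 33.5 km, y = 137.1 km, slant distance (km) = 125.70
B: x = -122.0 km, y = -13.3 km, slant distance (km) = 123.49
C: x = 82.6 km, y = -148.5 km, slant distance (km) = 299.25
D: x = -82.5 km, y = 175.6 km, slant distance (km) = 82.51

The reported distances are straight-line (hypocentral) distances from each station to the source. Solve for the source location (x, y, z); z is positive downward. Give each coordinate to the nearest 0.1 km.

Each station gives a sphere (x−x_i)² + (y−y_i)² + z² = d_i² (stations at z=0).
Subtracting the A sphere from B and C: z² cancels, leaving linear equations in x and y:
-311.0 x − 300.8 y = -4307.06
98.2 x − 571.2 y = -64793.72
Solving: x ≈ -82.197, y ≈ 99.303 km (keep extra digits for the depth step; rounded: -82.2, 99.3).
Then from the A sphere: z² = 125.70² − (x − 33.5)² − (y − 137.1)² with x = -82.197, y = 99.303, so z ≈ 31.402 ≈ 31.4 km.

(-82.2, 99.3, 31.4)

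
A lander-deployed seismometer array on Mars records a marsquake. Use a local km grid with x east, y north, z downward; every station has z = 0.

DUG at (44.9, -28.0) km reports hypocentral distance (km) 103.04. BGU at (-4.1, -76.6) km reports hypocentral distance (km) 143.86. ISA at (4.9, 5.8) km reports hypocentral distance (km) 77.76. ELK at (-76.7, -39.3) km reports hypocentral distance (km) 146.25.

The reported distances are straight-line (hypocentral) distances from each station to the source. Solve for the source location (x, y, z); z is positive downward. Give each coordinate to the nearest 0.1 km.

x ≈ 20.5 km, y ≈ 51.3 km, depth ≈ 61.1 km

Each station gives a sphere (x−x_i)² + (y−y_i)² + z² = d_i² (stations at z=0).
Subtracting the DUG sphere from BGU and ISA: z² cancels, leaving linear equations in x and y:
-98.0 x − 97.2 y = -6994.10
-80.0 x + 67.6 y = 1828.26
Solving: x ≈ 20.491, y ≈ 51.296 km (keep extra digits for the depth step; rounded: 20.5, 51.3).
Then from the DUG sphere: z² = 103.04² − (x − 44.9)² − (y + 28.0)² with x = 20.491, y = 51.296, so z ≈ 61.103 ≈ 61.1 km.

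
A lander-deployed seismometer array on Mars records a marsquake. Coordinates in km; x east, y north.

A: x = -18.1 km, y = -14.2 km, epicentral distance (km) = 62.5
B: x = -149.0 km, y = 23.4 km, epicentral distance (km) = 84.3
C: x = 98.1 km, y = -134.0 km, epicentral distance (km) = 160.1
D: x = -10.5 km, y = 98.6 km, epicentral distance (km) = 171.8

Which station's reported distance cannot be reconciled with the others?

Solve using three stations at a time. Using A, C, D (subtract circle equations pairwise → linear system) gives (x, y) ≈ (-48.3, -69.0).
Distances from that point to each station vs reported:
  A: calculated 62.6 vs reported 62.5 → residual 0.1 km
  B: calculated 136.7 vs reported 84.3 → residual 52.4 km
  C: calculated 160.1 vs reported 160.1 → residual 0.0 km
  D: calculated 171.8 vs reported 171.8 → residual 0.0 km
A, C, D are mutually consistent (residuals ≈ 0); B is off by 52.4 km.

B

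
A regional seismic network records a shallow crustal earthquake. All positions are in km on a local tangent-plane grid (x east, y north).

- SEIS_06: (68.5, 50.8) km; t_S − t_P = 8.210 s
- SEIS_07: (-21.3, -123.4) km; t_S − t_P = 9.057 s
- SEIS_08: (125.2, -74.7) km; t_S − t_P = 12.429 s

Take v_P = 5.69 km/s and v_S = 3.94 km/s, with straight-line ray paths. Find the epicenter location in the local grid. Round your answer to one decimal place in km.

Distance from S−P lag: d = Δt · v_P v_S / (v_P − v_S) = Δt · (5.69·3.94)/(5.69−3.94) ≈ 12.8106·Δt.
So d_SEIS_06 = 105.18, d_SEIS_07 = 116.03, d_SEIS_08 = 159.22 km.
Circle about each station: (x − 68.5)² + (y − 50.8)² = 105.18²; (x + 21.3)² + (y + 123.4)² = 116.03²; (x − 125.2)² + (y + 74.7)² = 159.22².
Subtracting pairs of circle equations eliminates x²+y² and gives linear equations (the radical axes):
-179.6 x − 348.4 y = 6008.23
113.4 x − 251.0 y = -305.94
Solving the 2×2 system: x ≈ -19.1, y ≈ -7.4 km.

-19.1 km east, -7.4 km north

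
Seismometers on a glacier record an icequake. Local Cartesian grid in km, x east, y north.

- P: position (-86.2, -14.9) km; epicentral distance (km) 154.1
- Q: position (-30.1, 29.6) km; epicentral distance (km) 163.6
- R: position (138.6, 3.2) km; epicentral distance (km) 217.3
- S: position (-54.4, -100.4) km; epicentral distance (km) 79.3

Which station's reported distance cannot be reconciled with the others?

Solve using three stations at a time. Using P, Q, S (subtract circle equations pairwise → linear system) gives (x, y) ≈ (20.7, -125.9).
Distances from that point to each station vs reported:
  P: calculated 154.1 vs reported 154.1 → residual 0.0 km
  Q: calculated 163.6 vs reported 163.6 → residual 0.0 km
  R: calculated 174.9 vs reported 217.3 → residual 42.4 km
  S: calculated 79.3 vs reported 79.3 → residual 0.0 km
P, Q, S are mutually consistent (residuals ≈ 0); R is off by 42.4 km.

R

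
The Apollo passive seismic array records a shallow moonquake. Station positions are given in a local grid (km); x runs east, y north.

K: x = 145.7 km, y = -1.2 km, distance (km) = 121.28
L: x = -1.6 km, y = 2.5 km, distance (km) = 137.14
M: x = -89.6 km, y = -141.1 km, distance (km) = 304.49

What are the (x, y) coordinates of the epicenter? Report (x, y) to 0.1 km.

88.6 km east, 105.8 km north

Circle about each station: (x − 145.7)² + (y + 1.2)² = 121.28²; (x + 1.6)² + (y − 2.5)² = 137.14²; (x + 89.6)² + (y + 141.1)² = 304.49².
Subtracting the K equation from the L and M equations removes the quadratic terms:
-294.6 x + 7.4 y = -25319.66
-470.6 x − 279.8 y = -71297.88
Solving the 2×2 system: x ≈ 88.6, y ≈ 105.8 km.
Check against K (with the unrounded x, y): √((x − 145.7)²+(y + 1.2)²) = 121.28 ≈ 121.28 km. ✓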